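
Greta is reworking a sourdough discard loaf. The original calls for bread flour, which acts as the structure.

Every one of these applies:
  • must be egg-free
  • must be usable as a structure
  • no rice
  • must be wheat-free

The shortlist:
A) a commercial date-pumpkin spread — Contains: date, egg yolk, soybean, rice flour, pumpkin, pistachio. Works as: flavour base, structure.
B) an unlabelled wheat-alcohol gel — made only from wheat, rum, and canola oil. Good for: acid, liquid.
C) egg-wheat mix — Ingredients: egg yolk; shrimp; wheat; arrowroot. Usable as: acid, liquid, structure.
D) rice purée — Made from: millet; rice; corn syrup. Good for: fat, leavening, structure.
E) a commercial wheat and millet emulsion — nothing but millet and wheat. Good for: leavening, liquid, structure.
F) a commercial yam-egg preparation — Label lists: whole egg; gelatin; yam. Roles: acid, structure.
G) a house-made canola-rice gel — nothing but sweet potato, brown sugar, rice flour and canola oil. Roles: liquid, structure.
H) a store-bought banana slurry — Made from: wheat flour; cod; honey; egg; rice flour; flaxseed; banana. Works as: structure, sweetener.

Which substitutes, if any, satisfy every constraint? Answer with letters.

A: has rice flour, so not rice-free; has egg yolk, so not egg-free — no
B: not usable as a structure; has wheat, so not wheat-free — no
C: has wheat, so not wheat-free; has egg yolk, so not egg-free — reject
D: has rice, so not rice-free — no
E: has wheat, so not wheat-free — no
F: has whole egg, so not egg-free — no
G: has rice flour, so not rice-free — out
H: has rice flour, so not rice-free; has wheat flour, so not wheat-free (and 1 more) — reject

none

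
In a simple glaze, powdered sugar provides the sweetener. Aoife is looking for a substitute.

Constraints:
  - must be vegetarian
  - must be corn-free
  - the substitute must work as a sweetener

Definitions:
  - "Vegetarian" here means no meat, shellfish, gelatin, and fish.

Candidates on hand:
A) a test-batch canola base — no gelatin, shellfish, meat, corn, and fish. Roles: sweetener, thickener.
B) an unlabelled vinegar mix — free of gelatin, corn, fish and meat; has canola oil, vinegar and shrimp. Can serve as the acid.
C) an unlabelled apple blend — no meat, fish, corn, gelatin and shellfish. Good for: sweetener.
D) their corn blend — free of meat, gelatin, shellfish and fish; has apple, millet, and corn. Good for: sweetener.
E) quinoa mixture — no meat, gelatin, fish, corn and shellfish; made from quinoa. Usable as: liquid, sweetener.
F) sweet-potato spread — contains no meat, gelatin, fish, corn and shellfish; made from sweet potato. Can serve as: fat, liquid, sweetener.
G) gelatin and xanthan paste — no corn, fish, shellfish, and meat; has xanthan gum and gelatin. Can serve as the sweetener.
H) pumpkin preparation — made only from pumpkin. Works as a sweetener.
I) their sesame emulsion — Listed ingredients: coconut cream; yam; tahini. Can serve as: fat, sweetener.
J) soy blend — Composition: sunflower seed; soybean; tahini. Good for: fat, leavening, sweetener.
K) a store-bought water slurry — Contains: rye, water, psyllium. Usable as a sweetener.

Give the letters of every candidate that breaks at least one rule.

B, D, G

A: works as a sweetener, vegetarian, no corn — OK
B: not usable as a sweetener; has shrimp, so not vegetarian — no
C: vegetarian, no corn — keep
D: has corn, so not corn-free — out
E: every rule checks out — keep
F: works as a sweetener, no corn, vegetarian — keep
G: has gelatin, so not vegetarian — reject
H: every rule checks out — OK
I: only coconut cream, tahini, and yam; none excluded — keep
J: only tahini, soybean, and sunflower seed; none excluded — OK
K: nothing on the exclusion list — keep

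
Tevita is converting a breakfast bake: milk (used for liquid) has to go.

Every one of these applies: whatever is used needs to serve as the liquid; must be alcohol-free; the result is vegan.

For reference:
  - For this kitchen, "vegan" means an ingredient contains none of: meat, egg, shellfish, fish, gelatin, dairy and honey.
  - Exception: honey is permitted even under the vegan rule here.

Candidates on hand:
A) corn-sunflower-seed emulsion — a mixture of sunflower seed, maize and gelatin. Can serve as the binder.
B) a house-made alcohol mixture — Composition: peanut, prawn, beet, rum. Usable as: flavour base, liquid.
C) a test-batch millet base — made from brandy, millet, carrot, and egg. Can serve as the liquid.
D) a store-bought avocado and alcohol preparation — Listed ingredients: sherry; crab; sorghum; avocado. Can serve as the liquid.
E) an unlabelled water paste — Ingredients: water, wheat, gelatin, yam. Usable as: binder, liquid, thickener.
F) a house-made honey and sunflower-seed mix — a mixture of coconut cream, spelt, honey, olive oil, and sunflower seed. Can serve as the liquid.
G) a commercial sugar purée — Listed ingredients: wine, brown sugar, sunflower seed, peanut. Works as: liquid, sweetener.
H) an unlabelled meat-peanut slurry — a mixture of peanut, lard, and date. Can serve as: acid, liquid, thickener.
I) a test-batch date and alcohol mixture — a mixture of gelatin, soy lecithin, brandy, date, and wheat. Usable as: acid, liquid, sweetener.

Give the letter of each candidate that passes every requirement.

F

A: not usable as a liquid; has gelatin, so not vegan — out
B: has prawn, so not vegan; has rum, so not alcohol-free — no
C: has egg, so not vegan; has brandy, so not alcohol-free — out
D: has crab, so not vegan; has sherry, so not alcohol-free — no
E: has gelatin, so not vegan — reject
F: honey is permitted under the vegan carve-out; nothing else excluded — valid
G: has wine, so not alcohol-free — out
H: has lard, so not vegan — no
I: has gelatin, so not vegan; has brandy, so not alcohol-free — out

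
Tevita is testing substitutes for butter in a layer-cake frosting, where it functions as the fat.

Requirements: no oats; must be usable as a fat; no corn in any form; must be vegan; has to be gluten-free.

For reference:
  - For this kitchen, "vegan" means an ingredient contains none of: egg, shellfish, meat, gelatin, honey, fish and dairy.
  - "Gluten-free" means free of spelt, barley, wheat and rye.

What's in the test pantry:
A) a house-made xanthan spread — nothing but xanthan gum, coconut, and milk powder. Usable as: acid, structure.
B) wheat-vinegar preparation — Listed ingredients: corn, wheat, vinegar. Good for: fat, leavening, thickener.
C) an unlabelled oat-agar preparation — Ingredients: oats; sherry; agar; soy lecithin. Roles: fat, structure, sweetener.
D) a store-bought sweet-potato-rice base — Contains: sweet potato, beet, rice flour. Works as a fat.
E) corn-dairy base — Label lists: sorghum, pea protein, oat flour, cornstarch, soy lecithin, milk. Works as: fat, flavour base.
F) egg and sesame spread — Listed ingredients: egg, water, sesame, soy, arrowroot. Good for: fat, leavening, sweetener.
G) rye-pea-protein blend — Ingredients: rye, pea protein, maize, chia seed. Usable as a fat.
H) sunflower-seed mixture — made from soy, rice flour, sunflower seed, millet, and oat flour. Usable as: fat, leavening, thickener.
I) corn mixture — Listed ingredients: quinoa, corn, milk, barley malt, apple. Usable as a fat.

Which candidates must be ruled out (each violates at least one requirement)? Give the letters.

A: not usable as a fat; has milk powder, so not vegan — reject
B: has wheat, so not gluten-free; has corn, so not corn-free — out
C: has oats, so not oat-free — no
D: only rice flour, sweet potato and beet; none excluded — valid
E: has milk, so not vegan; has oat flour, so not oat-free (and 1 more) — out
F: has egg, so not vegan — reject
G: has rye, so not gluten-free; has maize, so not corn-free — reject
H: has oat flour, so not oat-free — reject
I: has milk, so not vegan; has barley malt, so not gluten-free (and 1 more) — out

A, B, C, E, F, G, H, I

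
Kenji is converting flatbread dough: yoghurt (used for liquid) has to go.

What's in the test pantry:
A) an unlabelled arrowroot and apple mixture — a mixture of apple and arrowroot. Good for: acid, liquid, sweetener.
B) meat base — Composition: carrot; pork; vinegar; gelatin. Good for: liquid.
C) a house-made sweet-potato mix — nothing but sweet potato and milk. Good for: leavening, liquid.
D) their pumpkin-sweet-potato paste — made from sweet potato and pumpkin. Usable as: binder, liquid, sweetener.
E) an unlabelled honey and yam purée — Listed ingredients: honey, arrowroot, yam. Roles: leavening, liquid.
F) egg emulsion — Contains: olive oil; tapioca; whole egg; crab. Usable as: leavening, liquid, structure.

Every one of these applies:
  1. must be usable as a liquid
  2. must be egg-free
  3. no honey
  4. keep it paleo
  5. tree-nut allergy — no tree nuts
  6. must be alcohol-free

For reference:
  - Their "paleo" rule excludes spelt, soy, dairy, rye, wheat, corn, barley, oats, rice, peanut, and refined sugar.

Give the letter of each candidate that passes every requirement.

A: paleo, no egg — OK
B: no honey, no egg — OK
C: has milk, so not paleo — no
D: nothing on the exclusion list — valid
E: has honey, so not honey-free — no
F: has whole egg, so not egg-free — no

A, B, D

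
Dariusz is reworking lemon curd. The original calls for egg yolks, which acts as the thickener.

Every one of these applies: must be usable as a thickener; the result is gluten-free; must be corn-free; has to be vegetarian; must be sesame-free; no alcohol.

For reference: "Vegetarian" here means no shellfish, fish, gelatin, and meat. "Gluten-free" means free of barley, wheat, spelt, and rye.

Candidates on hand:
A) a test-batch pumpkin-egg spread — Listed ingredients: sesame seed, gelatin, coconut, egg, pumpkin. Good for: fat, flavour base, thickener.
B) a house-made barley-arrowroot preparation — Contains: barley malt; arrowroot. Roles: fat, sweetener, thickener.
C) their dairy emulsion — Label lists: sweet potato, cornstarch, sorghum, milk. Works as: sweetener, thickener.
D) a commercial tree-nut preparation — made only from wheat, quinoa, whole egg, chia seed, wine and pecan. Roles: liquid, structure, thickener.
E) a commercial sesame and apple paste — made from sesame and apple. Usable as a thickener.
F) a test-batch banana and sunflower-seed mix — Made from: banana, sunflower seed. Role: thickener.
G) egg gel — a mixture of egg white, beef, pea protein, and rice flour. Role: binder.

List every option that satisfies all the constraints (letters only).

F

A: has gelatin, so not vegetarian; has sesame seed, so not sesame-free — reject
B: has barley malt, so not gluten-free — out
C: has cornstarch, so not corn-free — out
D: has wheat, so not gluten-free; has wine, so not alcohol-free — no
E: has sesame, so not sesame-free — no
F: works as a thickener, no sesame, no corn — OK
G: not usable as a thickener; has beef, so not vegetarian — out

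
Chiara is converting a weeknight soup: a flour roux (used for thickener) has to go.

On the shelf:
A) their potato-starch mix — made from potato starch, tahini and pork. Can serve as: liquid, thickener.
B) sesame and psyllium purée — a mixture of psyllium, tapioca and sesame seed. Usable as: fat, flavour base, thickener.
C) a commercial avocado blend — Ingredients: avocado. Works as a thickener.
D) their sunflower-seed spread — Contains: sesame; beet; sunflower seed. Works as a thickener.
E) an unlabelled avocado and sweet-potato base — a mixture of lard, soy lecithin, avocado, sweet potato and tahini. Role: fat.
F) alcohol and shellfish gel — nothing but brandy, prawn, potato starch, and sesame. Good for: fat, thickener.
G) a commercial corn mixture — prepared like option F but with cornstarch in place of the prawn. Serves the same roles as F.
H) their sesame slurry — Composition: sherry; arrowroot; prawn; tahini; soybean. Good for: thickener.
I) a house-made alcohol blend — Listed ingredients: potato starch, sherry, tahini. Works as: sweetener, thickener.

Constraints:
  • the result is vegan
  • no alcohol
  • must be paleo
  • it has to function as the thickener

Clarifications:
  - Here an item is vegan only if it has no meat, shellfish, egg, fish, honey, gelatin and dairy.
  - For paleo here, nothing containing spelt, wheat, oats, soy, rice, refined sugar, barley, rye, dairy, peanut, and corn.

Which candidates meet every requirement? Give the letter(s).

A: has pork, so not vegan — reject
B: all constraints satisfied — keep
C: no alcohol, paleo — valid
D: only sesame, sunflower seed, and beet; none excluded — valid
E: not usable as a thickener; has lard, so not vegan (and 1 more) — reject
F: has prawn, so not vegan; has brandy, so not alcohol-free — out
G: has cornstarch, so not paleo; has brandy, so not alcohol-free — no
H: has prawn, so not vegan; has soybean, so not paleo (and 1 more) — no
I: has sherry, so not alcohol-free — out

B, C, D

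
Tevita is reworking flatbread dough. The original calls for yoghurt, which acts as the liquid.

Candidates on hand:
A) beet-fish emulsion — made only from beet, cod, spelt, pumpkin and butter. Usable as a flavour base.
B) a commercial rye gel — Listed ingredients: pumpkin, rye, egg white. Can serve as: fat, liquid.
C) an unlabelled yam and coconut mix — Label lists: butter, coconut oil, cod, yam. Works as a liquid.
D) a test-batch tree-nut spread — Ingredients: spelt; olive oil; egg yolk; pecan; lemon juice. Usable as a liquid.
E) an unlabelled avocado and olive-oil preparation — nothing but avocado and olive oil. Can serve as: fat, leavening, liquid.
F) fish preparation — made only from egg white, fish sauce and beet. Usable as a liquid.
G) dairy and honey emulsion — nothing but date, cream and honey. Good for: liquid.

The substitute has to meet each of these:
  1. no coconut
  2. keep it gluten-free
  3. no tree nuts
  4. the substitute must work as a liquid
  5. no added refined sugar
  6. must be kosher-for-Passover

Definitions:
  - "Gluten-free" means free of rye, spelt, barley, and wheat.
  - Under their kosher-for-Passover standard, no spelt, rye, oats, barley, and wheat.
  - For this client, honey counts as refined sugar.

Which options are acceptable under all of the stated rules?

E, F

A: not usable as a liquid; has spelt, so not gluten-free (and 1 more) — no
B: has rye, so not gluten-free; has rye, so not kosher-for-Passover — no
C: has coconut oil, so not coconut-free — reject
D: has spelt, so not gluten-free; has spelt, so not kosher-for-Passover (and 1 more) — reject
E: works as a liquid, no-added-sugar, gluten-free — valid
F: nothing on the exclusion list — keep
G: has honey, so not no-added-sugar — out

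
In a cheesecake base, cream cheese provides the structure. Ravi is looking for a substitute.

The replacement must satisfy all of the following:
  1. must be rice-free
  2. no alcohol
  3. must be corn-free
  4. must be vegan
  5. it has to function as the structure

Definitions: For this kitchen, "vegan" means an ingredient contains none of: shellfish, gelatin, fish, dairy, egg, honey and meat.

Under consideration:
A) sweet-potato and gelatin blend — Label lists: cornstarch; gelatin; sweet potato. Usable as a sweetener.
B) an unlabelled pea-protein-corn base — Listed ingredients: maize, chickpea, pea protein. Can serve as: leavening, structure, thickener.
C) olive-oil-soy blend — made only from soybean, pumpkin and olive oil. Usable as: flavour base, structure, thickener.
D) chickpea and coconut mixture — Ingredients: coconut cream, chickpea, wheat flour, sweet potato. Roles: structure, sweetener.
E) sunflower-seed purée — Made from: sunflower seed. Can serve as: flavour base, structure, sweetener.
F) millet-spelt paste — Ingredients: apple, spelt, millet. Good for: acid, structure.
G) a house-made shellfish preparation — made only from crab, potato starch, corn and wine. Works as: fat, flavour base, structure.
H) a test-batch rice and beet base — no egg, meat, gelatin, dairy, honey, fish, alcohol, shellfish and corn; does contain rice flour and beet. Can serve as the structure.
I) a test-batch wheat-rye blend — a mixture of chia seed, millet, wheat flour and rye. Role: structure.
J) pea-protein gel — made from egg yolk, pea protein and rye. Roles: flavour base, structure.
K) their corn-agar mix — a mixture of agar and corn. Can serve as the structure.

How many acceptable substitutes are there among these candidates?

A: not usable as a structure; has gelatin, so not vegan (and 1 more) — no
B: has maize, so not corn-free — out
C: no corn, vegan — OK
D: nothing on the exclusion list — valid
E: only sunflower seed; none excluded — keep
F: nothing on the exclusion list — valid
G: has crab, so not vegan; has corn, so not corn-free (and 1 more) — reject
H: has rice flour, so not rice-free — reject
I: nothing on the exclusion list — keep
J: has egg yolk, so not vegan — no
K: has corn, so not corn-free — reject

5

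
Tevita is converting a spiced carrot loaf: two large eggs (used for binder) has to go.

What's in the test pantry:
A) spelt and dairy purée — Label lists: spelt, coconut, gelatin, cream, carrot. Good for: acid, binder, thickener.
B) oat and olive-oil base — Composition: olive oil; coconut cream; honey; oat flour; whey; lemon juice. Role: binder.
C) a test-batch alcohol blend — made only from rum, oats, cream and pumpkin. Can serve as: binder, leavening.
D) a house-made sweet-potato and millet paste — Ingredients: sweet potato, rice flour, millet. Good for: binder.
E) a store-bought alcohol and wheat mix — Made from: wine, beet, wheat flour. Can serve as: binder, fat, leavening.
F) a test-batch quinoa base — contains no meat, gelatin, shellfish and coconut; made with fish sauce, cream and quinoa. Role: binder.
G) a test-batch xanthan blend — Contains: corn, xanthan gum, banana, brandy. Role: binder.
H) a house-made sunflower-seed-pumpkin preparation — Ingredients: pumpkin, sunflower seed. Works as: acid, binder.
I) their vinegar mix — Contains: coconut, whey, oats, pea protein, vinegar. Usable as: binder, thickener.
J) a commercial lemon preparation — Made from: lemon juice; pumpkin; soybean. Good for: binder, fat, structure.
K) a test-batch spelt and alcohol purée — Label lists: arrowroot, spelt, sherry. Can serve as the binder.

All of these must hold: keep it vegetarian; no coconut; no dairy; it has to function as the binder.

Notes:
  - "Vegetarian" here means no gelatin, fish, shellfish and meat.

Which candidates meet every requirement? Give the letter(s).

D, E, G, H, J, K

A: has gelatin, so not vegetarian; has coconut, so not coconut-free (and 1 more) — out
B: has coconut cream, so not coconut-free; has whey, so not dairy-free — reject
C: has cream, so not dairy-free — out
D: vegetarian, no coconut — OK
E: vegetarian, no dairy — keep
F: has fish sauce, so not vegetarian; has cream, so not dairy-free — reject
G: nothing on the exclusion list — keep
H: works as a binder, no dairy, vegetarian — valid
I: has coconut, so not coconut-free; has whey, so not dairy-free — out
J: nothing on the exclusion list — valid
K: nothing on the exclusion list — valid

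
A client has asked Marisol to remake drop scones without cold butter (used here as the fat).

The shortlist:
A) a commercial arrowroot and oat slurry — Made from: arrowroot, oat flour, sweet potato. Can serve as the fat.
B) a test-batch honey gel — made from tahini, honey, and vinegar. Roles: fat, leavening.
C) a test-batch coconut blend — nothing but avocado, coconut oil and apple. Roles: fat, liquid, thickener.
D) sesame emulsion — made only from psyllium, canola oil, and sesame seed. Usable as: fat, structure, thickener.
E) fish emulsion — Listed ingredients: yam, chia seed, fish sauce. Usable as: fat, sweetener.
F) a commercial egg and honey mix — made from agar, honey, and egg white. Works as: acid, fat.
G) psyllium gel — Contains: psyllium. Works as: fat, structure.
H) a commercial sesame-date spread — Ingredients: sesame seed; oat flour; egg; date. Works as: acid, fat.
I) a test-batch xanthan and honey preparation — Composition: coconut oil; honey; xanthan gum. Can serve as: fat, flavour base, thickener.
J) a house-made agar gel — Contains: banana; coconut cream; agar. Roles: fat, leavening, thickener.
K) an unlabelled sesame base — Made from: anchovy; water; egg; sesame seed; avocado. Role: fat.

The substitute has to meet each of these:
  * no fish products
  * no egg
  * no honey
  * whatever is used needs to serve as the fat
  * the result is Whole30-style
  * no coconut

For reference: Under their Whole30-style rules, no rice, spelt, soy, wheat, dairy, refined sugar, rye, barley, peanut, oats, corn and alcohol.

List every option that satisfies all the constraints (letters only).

D, G

A: has oat flour, so not Whole30-style — no
B: has honey, so not honey-free — no
C: has coconut oil, so not coconut-free — out
D: no coconut, no honey — valid
E: has fish sauce, so not fish-free — no
F: has honey, so not honey-free; has egg white, so not egg-free — no
G: Whole30-style, no honey — keep
H: has oat flour, so not Whole30-style; has egg, so not egg-free — no
I: has honey, so not honey-free; has coconut oil, so not coconut-free — reject
J: has coconut cream, so not coconut-free — out
K: has anchovy, so not fish-free; has egg, so not egg-free — out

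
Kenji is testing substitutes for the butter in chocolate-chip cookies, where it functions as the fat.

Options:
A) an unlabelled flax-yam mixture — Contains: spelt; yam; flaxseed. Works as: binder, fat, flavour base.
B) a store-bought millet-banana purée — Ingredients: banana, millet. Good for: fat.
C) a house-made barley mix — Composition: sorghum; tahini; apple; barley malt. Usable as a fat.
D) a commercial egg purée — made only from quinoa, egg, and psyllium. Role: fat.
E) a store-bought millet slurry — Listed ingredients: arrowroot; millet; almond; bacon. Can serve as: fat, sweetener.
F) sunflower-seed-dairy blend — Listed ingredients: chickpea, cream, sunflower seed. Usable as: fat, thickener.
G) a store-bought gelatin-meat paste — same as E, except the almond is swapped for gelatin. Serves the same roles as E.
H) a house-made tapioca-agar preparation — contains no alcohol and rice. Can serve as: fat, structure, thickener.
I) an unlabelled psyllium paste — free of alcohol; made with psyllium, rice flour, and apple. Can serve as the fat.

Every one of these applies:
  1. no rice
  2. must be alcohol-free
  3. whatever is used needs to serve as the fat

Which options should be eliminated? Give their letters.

A: every rule checks out — OK
B: only banana and millet; none excluded — OK
C: barley malt and tahini etc. — none of it excluded — valid
D: no alcohol, no rice — OK
E: no alcohol, no rice — keep
F: only cream, sunflower seed and chickpea; none excluded — OK
G: no rice, no alcohol — OK
H: all constraints satisfied — keep
I: has rice flour, so not rice-free — no

I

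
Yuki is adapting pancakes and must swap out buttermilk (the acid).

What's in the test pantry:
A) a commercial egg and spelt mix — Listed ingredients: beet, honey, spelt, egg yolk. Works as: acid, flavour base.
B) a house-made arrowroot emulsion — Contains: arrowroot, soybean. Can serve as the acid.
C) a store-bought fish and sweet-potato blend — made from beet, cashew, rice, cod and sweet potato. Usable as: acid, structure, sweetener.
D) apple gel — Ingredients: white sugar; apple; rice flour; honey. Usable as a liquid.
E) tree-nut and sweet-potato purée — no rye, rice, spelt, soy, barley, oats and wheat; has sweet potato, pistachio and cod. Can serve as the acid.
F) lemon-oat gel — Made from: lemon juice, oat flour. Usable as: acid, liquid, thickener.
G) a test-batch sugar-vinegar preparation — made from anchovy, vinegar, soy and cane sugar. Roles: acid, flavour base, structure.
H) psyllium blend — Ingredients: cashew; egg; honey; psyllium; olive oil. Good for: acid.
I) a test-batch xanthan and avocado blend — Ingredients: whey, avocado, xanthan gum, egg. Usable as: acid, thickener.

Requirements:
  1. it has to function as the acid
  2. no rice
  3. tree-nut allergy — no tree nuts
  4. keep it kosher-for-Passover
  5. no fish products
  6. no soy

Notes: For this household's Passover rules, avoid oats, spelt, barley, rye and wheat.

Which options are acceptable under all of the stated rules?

A: has spelt, so not kosher-for-Passover — no
B: has soybean, so not soy-free — reject
C: has cashew, so not tree-nut-free; has rice, so not rice-free (and 1 more) — out
D: not usable as an acid; has rice flour, so not rice-free — no
E: has pistachio, so not tree-nut-free; has cod, so not fish-free — no
F: has oat flour, so not kosher-for-Passover — reject
G: has soy, so not soy-free; has anchovy, so not fish-free — reject
H: has cashew, so not tree-nut-free — no
I: every rule checks out — keep

I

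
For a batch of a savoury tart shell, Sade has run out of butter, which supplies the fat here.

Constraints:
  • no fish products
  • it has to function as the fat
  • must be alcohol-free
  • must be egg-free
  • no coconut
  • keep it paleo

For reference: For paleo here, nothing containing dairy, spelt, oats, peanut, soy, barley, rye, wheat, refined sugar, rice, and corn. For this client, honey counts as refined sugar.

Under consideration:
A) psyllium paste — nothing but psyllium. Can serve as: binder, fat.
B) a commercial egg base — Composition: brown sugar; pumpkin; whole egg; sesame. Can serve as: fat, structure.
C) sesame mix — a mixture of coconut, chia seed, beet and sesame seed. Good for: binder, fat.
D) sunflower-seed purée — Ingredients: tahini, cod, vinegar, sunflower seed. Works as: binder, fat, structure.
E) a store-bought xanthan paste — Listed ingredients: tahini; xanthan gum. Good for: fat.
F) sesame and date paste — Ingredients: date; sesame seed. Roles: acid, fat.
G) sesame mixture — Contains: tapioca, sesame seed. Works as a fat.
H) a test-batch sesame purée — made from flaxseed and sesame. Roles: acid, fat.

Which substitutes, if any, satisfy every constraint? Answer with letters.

A: no alcohol, no coconut — keep
B: has brown sugar, so not paleo; has whole egg, so not egg-free — no
C: has coconut, so not coconut-free — out
D: has cod, so not fish-free — reject
E: only tahini and xanthan gum; none excluded — valid
F: only sesame seed and date; none excluded — keep
G: no egg, no fish — OK
H: only sesame and flaxseed; none excluded — keep

A, E, F, G, H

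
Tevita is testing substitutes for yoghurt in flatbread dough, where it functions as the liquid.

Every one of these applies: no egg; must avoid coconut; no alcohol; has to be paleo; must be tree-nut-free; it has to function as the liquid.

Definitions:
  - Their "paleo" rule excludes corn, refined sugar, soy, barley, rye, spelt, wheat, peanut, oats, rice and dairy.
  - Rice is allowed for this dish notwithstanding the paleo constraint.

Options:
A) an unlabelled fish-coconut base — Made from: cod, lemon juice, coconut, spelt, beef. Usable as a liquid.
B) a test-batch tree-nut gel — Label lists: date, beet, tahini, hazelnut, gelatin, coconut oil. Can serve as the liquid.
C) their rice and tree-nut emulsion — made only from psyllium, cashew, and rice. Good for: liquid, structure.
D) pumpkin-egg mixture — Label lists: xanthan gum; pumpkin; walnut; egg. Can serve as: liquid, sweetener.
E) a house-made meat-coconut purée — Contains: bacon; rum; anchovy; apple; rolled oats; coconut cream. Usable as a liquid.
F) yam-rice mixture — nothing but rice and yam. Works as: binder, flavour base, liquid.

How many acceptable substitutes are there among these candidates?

A: has spelt, so not paleo; has coconut, so not coconut-free — reject
B: has coconut oil, so not coconut-free; has hazelnut, so not tree-nut-free — no
C: has cashew, so not tree-nut-free — no
D: has walnut, so not tree-nut-free; has egg, so not egg-free — no
E: has rolled oats, so not paleo; has coconut cream, so not coconut-free (and 1 more) — reject
F: rice is permitted under the paleo carve-out; nothing else excluded — valid

1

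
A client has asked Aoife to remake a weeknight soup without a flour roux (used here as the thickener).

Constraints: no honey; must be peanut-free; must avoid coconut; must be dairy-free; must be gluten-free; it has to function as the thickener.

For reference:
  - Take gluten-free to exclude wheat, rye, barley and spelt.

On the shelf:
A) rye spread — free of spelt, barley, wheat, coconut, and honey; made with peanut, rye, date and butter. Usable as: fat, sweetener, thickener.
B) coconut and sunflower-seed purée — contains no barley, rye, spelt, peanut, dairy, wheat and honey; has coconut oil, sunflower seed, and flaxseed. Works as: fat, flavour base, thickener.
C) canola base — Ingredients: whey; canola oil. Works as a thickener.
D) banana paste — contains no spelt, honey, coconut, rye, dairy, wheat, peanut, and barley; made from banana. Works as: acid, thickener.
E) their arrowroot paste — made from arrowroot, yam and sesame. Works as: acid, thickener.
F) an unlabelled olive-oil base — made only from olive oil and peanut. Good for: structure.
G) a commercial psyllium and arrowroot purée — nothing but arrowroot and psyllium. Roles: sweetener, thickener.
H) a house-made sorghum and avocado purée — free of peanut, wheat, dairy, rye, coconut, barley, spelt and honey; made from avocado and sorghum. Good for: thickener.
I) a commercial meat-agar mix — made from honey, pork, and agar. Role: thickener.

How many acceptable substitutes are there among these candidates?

A: has rye, so not gluten-free; has butter, so not dairy-free (and 1 more) — no
B: has coconut oil, so not coconut-free — reject
C: has whey, so not dairy-free — reject
D: gluten-free, no coconut — keep
E: only sesame, arrowroot and yam; none excluded — keep
F: not usable as a thickener; has peanut, so not peanut-free — out
G: all constraints satisfied — valid
H: works as a thickener, no peanut, no honey — valid
I: has honey, so not honey-free — no

4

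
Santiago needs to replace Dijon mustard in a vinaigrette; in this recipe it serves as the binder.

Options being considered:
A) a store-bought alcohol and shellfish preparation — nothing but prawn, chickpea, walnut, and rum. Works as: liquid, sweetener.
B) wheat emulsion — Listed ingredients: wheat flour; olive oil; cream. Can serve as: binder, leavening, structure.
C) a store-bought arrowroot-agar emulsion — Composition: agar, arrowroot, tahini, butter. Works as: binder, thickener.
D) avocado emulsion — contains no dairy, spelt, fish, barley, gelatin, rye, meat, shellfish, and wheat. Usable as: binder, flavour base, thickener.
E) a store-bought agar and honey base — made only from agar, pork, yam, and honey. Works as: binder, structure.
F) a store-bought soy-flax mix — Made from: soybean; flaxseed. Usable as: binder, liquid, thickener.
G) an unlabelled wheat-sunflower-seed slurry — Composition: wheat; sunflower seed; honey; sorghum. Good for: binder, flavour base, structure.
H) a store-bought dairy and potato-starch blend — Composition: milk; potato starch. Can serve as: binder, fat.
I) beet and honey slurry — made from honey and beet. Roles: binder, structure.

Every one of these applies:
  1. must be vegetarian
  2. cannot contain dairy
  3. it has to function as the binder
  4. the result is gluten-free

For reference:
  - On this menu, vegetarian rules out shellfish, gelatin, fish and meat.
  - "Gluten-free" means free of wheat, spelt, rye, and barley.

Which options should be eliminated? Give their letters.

A, B, C, E, G, H

A: not usable as a binder; has prawn, so not vegetarian — no
B: has wheat flour, so not gluten-free; has cream, so not dairy-free — no
C: has butter, so not dairy-free — reject
D: every rule checks out — valid
E: has pork, so not vegetarian — no
F: all constraints satisfied — keep
G: has wheat, so not gluten-free — out
H: has milk, so not dairy-free — no
I: works as a binder, gluten-free, no dairy — keep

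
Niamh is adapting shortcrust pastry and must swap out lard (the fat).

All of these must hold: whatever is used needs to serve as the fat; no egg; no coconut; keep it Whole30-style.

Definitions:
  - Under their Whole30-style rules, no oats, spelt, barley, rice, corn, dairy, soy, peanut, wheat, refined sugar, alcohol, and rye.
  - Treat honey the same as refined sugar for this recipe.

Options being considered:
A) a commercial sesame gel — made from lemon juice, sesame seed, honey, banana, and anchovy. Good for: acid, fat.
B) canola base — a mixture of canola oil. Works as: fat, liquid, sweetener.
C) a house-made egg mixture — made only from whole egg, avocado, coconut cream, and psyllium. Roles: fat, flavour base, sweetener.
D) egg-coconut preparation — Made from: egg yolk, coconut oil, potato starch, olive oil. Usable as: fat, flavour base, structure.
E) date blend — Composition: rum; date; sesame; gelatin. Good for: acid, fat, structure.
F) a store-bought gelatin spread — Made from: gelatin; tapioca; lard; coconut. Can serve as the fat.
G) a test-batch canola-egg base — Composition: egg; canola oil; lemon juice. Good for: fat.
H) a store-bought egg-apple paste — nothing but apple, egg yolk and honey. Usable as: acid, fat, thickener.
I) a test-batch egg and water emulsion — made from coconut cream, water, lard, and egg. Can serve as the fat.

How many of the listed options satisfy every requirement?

1

A: has honey, so not Whole30-style — no
B: works as a fat, Whole30-style, no coconut — keep
C: has coconut cream, so not coconut-free; has whole egg, so not egg-free — out
D: has coconut oil, so not coconut-free; has egg yolk, so not egg-free — out
E: has rum, so not Whole30-style — reject
F: has coconut, so not coconut-free — no
G: has egg, so not egg-free — no
H: has honey, so not Whole30-style; has egg yolk, so not egg-free — reject
I: has coconut cream, so not coconut-free; has egg, so not egg-free — no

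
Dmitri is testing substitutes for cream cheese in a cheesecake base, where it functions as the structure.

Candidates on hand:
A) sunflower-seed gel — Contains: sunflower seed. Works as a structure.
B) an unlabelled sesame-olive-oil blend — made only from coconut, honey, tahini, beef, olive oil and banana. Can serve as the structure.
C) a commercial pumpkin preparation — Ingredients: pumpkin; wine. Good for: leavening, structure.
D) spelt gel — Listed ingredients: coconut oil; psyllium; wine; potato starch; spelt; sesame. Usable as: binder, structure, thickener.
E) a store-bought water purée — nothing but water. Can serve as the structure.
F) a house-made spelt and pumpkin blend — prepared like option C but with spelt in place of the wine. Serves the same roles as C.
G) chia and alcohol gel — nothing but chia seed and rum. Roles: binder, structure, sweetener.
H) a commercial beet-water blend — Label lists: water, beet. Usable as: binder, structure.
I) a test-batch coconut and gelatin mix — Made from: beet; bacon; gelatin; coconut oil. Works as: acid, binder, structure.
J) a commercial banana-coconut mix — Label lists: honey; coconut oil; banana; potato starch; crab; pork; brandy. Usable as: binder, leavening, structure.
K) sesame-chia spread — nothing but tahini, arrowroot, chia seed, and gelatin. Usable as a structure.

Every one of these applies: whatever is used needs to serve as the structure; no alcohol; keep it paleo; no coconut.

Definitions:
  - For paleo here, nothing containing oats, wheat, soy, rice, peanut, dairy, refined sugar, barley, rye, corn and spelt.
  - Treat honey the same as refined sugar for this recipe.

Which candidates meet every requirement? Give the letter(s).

A, E, H, K

A: no coconut, paleo — OK
B: has honey, so not paleo; has coconut, so not coconut-free — no
C: has wine, so not alcohol-free — out
D: has spelt, so not paleo; has wine, so not alcohol-free (and 1 more) — no
E: nothing on the exclusion list — keep
F: has spelt, so not paleo — out
G: has rum, so not alcohol-free — no
H: only water and beet; none excluded — keep
I: has coconut oil, so not coconut-free — out
J: has honey, so not paleo; has brandy, so not alcohol-free (and 1 more) — out
K: paleo, no coconut — valid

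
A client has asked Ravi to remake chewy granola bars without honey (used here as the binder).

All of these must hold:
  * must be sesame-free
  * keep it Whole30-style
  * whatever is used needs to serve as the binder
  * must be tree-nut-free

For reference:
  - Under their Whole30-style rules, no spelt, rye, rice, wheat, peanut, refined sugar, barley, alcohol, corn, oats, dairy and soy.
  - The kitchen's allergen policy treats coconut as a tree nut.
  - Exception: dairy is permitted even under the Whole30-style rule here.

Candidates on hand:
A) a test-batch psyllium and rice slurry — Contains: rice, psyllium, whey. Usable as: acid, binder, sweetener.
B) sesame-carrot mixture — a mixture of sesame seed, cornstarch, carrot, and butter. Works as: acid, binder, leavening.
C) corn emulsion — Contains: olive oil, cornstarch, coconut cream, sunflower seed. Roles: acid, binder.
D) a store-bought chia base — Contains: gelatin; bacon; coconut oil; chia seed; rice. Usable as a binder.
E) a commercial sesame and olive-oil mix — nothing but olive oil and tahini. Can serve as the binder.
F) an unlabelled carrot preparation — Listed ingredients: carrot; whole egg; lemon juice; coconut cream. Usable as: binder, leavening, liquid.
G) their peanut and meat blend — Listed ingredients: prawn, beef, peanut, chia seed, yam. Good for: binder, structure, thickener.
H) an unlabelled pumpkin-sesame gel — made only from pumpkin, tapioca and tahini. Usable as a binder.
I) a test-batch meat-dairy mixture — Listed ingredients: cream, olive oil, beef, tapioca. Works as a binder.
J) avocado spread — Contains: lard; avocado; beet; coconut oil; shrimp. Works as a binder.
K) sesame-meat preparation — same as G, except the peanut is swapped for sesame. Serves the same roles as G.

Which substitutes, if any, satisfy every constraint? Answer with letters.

I

A: has rice, so not Whole30-style — out
B: has cornstarch, so not Whole30-style; has sesame seed, so not sesame-free — reject
C: has cornstarch, so not Whole30-style; has coconut cream, so not tree-nut-free — reject
D: has rice, so not Whole30-style; has coconut oil, so not tree-nut-free — no
E: has tahini, so not sesame-free — reject
F: has coconut cream, so not tree-nut-free — out
G: has peanut, so not Whole30-style — no
H: has tahini, so not sesame-free — reject
I: dairy is permitted under the Whole30-style carve-out; nothing else excluded — valid
J: has coconut oil, so not tree-nut-free — reject
K: has sesame, so not sesame-free — no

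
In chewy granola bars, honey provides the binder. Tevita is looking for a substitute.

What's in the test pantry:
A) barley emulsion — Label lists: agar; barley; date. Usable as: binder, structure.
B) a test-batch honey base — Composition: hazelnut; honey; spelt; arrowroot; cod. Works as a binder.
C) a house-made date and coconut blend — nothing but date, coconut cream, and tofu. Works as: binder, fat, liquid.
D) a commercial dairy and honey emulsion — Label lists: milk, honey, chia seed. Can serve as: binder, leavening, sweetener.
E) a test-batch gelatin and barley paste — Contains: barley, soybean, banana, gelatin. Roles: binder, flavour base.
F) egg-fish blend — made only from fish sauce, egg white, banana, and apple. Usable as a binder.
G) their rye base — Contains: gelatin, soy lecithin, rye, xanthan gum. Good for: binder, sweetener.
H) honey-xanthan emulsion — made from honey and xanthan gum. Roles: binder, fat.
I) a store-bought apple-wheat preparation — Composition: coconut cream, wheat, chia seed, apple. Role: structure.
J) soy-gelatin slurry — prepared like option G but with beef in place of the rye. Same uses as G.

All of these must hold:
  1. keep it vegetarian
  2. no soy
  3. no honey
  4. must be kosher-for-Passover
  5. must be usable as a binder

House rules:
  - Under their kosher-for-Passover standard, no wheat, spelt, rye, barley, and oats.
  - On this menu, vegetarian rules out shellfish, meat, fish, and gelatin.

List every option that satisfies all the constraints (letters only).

none

A: has barley, so not kosher-for-Passover — no
B: has spelt, so not kosher-for-Passover; has cod, so not vegetarian (and 1 more) — out
C: has tofu, so not soy-free — reject
D: has honey, so not honey-free — out
E: has barley, so not kosher-for-Passover; has gelatin, so not vegetarian (and 1 more) — out
F: has fish sauce, so not vegetarian — reject
G: has rye, so not kosher-for-Passover; has gelatin, so not vegetarian (and 1 more) — out
H: has honey, so not honey-free — reject
I: not usable as a binder; has wheat, so not kosher-for-Passover — out
J: has gelatin, so not vegetarian; has soy lecithin, so not soy-free — out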